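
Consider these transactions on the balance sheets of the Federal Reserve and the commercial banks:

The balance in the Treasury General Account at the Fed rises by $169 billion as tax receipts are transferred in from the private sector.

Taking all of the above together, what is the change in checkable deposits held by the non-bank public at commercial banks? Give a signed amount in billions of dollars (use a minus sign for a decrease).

Fed balance sheet:
  Assets:      no change
  Liabilities: Bank reserves −$169B, Government deposits +$169B
Commercial banking system:
  Assets:      Reserves at CB −$169B
  Liabilities: Checkable deposits −$169B
So the change in checkable deposits held by the non-bank public at commercial banks is -$169 billion.

-$169 billion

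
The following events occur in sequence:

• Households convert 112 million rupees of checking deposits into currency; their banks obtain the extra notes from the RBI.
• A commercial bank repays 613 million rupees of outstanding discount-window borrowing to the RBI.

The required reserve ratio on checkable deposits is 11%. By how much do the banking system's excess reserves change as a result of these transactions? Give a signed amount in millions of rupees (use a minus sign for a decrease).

Currency withdrawal 112 million rupees: reserves −112M, deposits −112M.
Discount-window repayment 613 million rupees: reserves −613M, deposits 0.
Totals: Δreserves = −725M, Δdeposits = −112M.
Δrequired reserves = 11% × −112M = −12.32M.
Δexcess reserves = Δreserves − Δrequired = −725M − (−12.32M) = -712.68 million.

-712.68 million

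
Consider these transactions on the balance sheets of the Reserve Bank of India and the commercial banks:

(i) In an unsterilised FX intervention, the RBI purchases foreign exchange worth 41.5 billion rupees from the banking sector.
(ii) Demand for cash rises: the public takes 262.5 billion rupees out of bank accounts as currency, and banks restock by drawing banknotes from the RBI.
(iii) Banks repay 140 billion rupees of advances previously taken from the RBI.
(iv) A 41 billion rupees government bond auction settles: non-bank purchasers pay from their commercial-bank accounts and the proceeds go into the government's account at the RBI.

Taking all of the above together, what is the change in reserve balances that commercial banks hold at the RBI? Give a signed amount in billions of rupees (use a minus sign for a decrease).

RBI balance sheet:
  Assets:      Loans to banks −140B, Foreign assets +41.5B
  Liabilities: Bank reserves −402B, Currency in circulation +262.5B, Government deposits +41B
Commercial banking system:
  Assets:      Reserves at CB −402B, Foreign assets −41.5B
  Liabilities: Checkable deposits −303.5B, Borrowings from CB −140B
So the change in reserve balances that commercial banks hold at the RBI is -402 billion.

-402 billion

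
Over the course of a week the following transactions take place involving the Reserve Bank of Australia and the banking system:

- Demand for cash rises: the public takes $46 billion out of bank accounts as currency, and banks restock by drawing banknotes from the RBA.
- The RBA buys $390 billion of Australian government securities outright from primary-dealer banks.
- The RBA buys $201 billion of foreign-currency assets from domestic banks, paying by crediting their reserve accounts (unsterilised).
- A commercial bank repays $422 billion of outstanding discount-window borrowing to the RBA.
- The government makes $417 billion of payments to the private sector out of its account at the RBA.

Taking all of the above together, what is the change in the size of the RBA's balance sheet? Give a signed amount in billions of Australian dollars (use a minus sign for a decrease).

Currency withdrawal $46 billion: only the composition of liabilities changes → 0.
OMO purchase (from banks) $390 billion: an RBA asset is acquired → +$390B.
FX purchase $201 billion: an RBA asset is acquired → +$201B.
Discount-window repayment $422 billion: an RBA asset is shed → −$422B.
Government spending $417 billion: only the composition of liabilities changes → 0.
Net: 0 + 390 + 201 − 422 + 0 = +$169 billion.

+$169 billion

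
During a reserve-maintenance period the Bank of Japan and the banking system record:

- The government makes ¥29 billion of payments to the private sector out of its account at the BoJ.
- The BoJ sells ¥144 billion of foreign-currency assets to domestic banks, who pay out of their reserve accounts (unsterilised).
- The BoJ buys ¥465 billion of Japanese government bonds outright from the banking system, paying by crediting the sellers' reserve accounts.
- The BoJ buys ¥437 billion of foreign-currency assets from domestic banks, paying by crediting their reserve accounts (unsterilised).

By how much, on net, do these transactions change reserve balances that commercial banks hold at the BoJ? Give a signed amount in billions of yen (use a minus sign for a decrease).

Government spending ¥29 billion: government payments flow into bank reserve accounts → +¥29B.
FX sale ¥144 billion: the buying banks pay out of their reserve balances → −¥144B.
OMO purchase (from banks) ¥465 billion: the BoJ pays by crediting reserve accounts → +¥465B.
FX purchase ¥437 billion: the BoJ pays by crediting reserve accounts → +¥437B.
Net: 29 − 144 + 465 + 437 = +¥787 billion.

+¥787 billion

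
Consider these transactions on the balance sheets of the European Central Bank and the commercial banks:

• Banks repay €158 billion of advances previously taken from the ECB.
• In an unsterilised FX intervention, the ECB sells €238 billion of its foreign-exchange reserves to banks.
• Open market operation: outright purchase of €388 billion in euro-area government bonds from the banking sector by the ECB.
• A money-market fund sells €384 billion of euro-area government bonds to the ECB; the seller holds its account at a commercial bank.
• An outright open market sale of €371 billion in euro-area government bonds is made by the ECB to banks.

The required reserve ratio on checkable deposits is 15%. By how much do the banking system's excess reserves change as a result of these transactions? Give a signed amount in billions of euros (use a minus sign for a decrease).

Discount-window repayment €158 billion: reserves −€158B, deposits 0.
FX sale €238 billion: reserves −€238B, deposits 0.
OMO purchase (from banks) €388 billion: reserves +€388B, deposits 0.
Asset purchase (from non-banks) €384 billion: reserves +€384B, deposits +€384B.
OMO sale (to banks) €371 billion: reserves −€371B, deposits 0.
Totals: Δreserves = +€5B, Δdeposits = +€384B.
Δrequired reserves = 15% × +€384B = +€57.6B.
Δexcess reserves = Δreserves − Δrequired = +€5B − (+€57.6B) = -€52.6 billion.

-€52.6 billion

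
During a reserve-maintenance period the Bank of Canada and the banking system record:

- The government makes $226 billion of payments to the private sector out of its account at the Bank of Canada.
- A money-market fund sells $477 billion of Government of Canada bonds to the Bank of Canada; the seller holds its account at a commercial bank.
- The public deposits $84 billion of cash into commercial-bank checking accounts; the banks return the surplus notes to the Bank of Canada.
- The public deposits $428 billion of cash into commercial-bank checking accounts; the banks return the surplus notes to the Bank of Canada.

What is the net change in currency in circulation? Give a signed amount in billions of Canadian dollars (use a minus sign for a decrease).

-$512 billion

Bank of Canada balance sheet:
  Assets:      Securities +$477B
  Liabilities: Bank reserves +$1215B, Currency in circulation −$512B, Government deposits −$226B
Commercial banking system:
  Assets:      Reserves at CB +$1215B
  Liabilities: Checkable deposits +$1215B
So the change in currency in circulation is -$512 billion.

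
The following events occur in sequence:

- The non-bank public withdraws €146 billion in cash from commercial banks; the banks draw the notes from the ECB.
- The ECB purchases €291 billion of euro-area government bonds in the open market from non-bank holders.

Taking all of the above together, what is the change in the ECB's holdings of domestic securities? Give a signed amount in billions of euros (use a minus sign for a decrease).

Currency withdrawal €146 billion: the ECB's securities portfolio is untouched → 0.
Asset purchase (from non-banks) €291 billion: securities added to the ECB's portfolio → +€291B.
Net: 0 + 291 = +€291 billion.

+€291 billion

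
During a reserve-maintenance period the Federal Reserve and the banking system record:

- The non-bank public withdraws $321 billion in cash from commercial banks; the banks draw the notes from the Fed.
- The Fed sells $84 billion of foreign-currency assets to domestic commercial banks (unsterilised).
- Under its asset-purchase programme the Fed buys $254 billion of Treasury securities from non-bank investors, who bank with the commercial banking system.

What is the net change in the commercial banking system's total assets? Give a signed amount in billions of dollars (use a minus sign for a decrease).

-$67 billion

Currency withdrawal $321 billion: bank balance sheets shrink → −$321B.
FX sale $84 billion: just an asset swap on bank balance sheets → 0.
Asset purchase (from non-banks) $254 billion: bank balance sheets expand → +$254B.
Net: −321 + 0 + 254 = -$67 billion.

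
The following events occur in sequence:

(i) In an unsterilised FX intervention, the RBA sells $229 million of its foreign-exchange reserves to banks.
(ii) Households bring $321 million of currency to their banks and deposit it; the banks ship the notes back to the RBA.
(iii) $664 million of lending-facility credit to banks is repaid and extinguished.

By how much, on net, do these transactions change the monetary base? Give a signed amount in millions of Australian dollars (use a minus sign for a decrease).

-$893 million

RBA balance sheet:
  Assets:      Loans to banks −$664M, Foreign assets −$229M
  Liabilities: Bank reserves −$572M, Currency in circulation −$321M
Commercial banking system:
  Assets:      Reserves at CB −$572M, Foreign assets +$229M
  Liabilities: Checkable deposits +$321M, Borrowings from CB −$664M
Monetary base = currency + reserves: −$321M + (−$572M) = -$893 million.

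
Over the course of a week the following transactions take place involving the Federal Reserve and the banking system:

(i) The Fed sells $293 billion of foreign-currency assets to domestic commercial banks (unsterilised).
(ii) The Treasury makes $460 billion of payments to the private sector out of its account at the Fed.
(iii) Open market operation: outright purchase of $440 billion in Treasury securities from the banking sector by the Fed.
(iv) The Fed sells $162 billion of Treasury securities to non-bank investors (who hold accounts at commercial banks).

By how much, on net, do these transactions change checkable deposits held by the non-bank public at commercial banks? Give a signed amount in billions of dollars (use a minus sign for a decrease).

+$298 billion

FX sale $293 billion: the counterparty is a bank, so public deposits are unchanged → 0.
Government spending $460 billion: non-bank counterparties' bank balances rise → +$460B.
OMO purchase (from banks) $440 billion: the counterparty is a bank, so public deposits are unchanged → 0.
Asset sale (to non-banks) $162 billion: non-bank counterparties' bank balances fall → −$162B.
Net: 0 + 460 + 0 − 162 = +$298 billion.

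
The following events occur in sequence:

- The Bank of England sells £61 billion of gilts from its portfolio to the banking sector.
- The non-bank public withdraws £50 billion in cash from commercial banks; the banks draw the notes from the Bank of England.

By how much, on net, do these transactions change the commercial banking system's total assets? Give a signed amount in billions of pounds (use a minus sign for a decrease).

OMO sale (to banks) £61 billion: just an asset swap on bank balance sheets → 0.
Currency withdrawal £50 billion: bank balance sheets shrink → −£50B.
Net: 0 − 50 = -£50 billion.

-£50 billion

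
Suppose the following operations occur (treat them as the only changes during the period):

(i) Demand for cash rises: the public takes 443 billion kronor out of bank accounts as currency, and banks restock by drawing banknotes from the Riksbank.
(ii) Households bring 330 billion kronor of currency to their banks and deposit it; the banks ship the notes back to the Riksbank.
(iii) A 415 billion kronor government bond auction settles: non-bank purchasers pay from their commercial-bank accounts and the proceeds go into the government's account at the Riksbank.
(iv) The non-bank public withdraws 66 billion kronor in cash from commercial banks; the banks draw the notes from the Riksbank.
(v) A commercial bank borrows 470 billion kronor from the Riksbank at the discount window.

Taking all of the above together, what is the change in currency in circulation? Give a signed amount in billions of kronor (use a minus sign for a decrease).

+179 billion

Riksbank balance sheet:
  Assets:      Loans to banks +470B
  Liabilities: Bank reserves −124B, Currency in circulation +179B, Government deposits +415B
So the change in currency in circulation is +179 billion.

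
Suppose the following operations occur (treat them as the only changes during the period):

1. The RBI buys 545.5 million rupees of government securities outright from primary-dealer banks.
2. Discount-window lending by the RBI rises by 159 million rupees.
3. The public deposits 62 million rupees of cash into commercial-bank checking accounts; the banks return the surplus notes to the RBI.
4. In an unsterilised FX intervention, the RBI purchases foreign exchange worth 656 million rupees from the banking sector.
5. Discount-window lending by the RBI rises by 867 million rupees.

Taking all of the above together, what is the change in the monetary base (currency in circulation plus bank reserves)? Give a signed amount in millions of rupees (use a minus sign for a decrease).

+2227.5 million

OMO purchase (from banks) 545.5 million rupees: RBI balance sheet expands → +545.5M.
Discount-window loan 159 million rupees: RBI balance sheet expands → +159M.
Currency deposit 62 million rupees: just a shift between currency and reserves — both are base money → 0.
FX purchase 656 million rupees: RBI balance sheet expands → +656M.
Discount-window loan 867 million rupees: RBI balance sheet expands → +867M.
Net: 545.5 + 159 + 0 + 656 + 867 = +2227.5 million.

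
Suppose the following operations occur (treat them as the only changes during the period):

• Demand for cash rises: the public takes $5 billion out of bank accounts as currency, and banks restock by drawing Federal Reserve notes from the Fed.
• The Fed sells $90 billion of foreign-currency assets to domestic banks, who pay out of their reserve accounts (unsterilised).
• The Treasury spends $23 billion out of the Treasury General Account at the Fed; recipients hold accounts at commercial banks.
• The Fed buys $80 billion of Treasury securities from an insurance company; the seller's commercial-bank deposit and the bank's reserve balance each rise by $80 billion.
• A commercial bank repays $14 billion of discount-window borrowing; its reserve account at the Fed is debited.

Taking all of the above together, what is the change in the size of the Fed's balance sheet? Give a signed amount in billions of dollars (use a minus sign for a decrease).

Currency withdrawal $5 billion: only the composition of liabilities changes → 0.
FX sale $90 billion: a Fed asset is shed → −$90B.
Government spending $23 billion: only the composition of liabilities changes → 0.
Asset purchase (from non-banks) $80 billion: a Fed asset is acquired → +$80B.
Discount-window repayment $14 billion: a Fed asset is shed → −$14B.
Net: 0 − 90 + 0 + 80 − 14 = -$24 billion.

-$24 billion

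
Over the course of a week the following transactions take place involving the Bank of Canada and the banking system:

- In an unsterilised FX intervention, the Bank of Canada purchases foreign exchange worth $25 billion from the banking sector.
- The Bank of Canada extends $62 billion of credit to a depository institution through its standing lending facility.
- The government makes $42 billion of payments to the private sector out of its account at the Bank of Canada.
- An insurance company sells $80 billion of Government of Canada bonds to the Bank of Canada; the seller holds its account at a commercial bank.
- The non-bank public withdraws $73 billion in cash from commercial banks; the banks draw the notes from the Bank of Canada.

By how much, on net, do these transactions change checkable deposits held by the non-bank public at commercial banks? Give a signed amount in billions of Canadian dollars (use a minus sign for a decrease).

FX purchase $25 billion: the counterparty is a bank, so public deposits are unchanged → 0.
Discount-window loan $62 billion: the counterparty is a bank, so public deposits are unchanged → 0.
Government spending $42 billion: non-bank counterparties' bank balances rise → +$42B.
Asset purchase (from non-banks) $80 billion: non-bank counterparties' bank balances rise → +$80B.
Currency withdrawal $73 billion: non-bank counterparties' bank balances fall → −$73B.
Net: 0 + 0 + 42 + 80 − 73 = +$49 billion.

+$49 billion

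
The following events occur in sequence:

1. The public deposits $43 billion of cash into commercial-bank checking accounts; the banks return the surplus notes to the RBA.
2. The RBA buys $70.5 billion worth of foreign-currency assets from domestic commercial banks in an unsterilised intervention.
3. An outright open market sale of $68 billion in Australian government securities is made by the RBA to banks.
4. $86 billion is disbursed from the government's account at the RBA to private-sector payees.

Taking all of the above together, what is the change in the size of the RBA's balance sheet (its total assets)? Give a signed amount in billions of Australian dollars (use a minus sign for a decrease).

RBA balance sheet:
  Assets:      Securities −$68B, Foreign assets +$70.5B
  Liabilities: Bank reserves +$131.5B, Currency in circulation −$43B, Government deposits −$86B
Change in total RBA assets = +$2.5 billion.

+$2.5 billion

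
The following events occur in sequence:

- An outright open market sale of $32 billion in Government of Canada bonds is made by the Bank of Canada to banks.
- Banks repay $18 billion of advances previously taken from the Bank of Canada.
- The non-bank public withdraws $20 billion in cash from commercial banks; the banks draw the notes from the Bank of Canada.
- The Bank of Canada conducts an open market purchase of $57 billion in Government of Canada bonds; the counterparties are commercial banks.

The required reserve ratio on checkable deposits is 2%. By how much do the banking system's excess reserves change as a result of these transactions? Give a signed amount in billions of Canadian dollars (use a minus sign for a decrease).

OMO sale (to banks) $32 billion: reserves −$32B, deposits 0.
Discount-window repayment $18 billion: reserves −$18B, deposits 0.
Currency withdrawal $20 billion: reserves −$20B, deposits −$20B.
OMO purchase (from banks) $57 billion: reserves +$57B, deposits 0.
Totals: Δreserves = −$13B, Δdeposits = −$20B.
Δrequired reserves = 2% × −$20B = −$0.4B.
Δexcess reserves = Δreserves − Δrequired = −$13B − (−$0.4B) = -$12.6 billion.

-$12.6 billion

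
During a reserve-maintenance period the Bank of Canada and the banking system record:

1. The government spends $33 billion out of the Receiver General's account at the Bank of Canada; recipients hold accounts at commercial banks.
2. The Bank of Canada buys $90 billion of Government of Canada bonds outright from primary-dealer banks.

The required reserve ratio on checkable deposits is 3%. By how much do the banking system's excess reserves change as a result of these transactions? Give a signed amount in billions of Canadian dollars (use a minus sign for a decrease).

+$122.01 billion

Government spending $33 billion: reserves +$33B, deposits +$33B.
OMO purchase (from banks) $90 billion: reserves +$90B, deposits 0.
Totals: Δreserves = +$123B, Δdeposits = +$33B.
Δrequired reserves = 3% × +$33B = +$0.99B.
Δexcess reserves = Δreserves − Δrequired = +$123B − (+$0.99B) = +$122.01 billion.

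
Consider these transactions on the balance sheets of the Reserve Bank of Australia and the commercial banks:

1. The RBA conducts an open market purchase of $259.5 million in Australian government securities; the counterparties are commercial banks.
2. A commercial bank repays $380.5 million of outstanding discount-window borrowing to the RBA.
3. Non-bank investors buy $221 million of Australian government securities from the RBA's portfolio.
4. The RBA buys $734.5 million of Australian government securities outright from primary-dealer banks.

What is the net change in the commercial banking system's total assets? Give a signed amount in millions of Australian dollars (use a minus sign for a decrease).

-$601.5 million

OMO purchase (from banks) $259.5 million: just an asset swap on bank balance sheets → 0.
Discount-window repayment $380.5 million: bank balance sheets shrink → −$380.5M.
Asset sale (to non-banks) $221 million: bank balance sheets shrink → −$221M.
OMO purchase (from banks) $734.5 million: just an asset swap on bank balance sheets → 0.
Net: 0 − 380.5 − 221 + 0 = -$601.5 million.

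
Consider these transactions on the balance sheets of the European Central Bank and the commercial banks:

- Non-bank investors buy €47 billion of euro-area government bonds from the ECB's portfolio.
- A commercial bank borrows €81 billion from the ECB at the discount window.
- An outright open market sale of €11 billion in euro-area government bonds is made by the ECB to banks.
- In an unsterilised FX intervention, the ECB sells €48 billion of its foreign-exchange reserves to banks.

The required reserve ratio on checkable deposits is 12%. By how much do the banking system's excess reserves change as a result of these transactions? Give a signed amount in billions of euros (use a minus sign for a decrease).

Asset sale (to non-banks) €47 billion: reserves −€47B, deposits −€47B.
Discount-window loan €81 billion: reserves +€81B, deposits 0.
OMO sale (to banks) €11 billion: reserves −€11B, deposits 0.
FX sale €48 billion: reserves −€48B, deposits 0.
Totals: Δreserves = −€25B, Δdeposits = −€47B.
Δrequired reserves = 12% × −€47B = −€5.64B.
Δexcess reserves = Δreserves − Δrequired = −€25B − (−€5.64B) = -€19.36 billion.

-€19.36 billion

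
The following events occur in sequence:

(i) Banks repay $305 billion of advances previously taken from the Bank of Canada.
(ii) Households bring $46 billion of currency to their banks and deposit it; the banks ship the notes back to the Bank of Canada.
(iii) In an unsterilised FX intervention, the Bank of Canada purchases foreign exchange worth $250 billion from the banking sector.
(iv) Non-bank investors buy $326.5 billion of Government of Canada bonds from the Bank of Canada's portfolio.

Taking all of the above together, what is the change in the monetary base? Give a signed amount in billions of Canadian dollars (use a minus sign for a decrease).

-$381.5 billion

Bank of Canada balance sheet:
  Assets:      Securities −$326.5B, Loans to banks −$305B, Foreign assets +$250B
  Liabilities: Bank reserves −$335.5B, Currency in circulation −$46B
Monetary base = currency + reserves: −$46B + (−$335.5B) = -$381.5 billion.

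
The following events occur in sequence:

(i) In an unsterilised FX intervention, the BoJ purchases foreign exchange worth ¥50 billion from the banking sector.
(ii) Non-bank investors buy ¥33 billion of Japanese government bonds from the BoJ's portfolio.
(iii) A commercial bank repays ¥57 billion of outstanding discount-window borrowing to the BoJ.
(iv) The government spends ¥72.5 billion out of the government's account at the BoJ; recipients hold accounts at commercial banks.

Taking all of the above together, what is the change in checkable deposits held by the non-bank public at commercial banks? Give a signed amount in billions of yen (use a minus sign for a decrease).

+¥39.5 billion

FX purchase ¥50 billion: the counterparty is a bank, so public deposits are unchanged → 0.
Asset sale (to non-banks) ¥33 billion: non-bank counterparties' bank balances fall → −¥33B.
Discount-window repayment ¥57 billion: the counterparty is a bank, so public deposits are unchanged → 0.
Government spending ¥72.5 billion: non-bank counterparties' bank balances rise → +¥72.5B.
Net: 0 − 33 + 0 + 72.5 = +¥39.5 billion.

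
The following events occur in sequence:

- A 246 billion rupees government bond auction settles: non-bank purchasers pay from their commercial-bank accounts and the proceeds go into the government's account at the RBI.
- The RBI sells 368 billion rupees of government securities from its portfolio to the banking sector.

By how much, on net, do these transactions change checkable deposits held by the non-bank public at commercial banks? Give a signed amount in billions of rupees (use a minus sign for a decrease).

-246 billion

RBI balance sheet:
  Assets:      Securities −368B
  Liabilities: Bank reserves −614B, Government deposits +246B
Commercial banking system:
  Assets:      Reserves at CB −614B, Securities +368B
  Liabilities: Checkable deposits −246B
So the change in checkable deposits held by the non-bank public at commercial banks is -246 billion.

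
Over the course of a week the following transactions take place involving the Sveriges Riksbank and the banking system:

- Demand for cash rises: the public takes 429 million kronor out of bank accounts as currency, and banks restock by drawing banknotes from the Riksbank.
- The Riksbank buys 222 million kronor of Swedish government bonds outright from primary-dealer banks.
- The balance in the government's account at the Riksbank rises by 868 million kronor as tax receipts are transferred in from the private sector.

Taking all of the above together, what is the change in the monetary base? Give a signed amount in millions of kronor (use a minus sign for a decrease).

-646 million

Riksbank balance sheet:
  Assets:      Securities +222M
  Liabilities: Bank reserves −1075M, Currency in circulation +429M, Government deposits +868M
Monetary base = currency + reserves: +429M + (−1075M) = -646 million.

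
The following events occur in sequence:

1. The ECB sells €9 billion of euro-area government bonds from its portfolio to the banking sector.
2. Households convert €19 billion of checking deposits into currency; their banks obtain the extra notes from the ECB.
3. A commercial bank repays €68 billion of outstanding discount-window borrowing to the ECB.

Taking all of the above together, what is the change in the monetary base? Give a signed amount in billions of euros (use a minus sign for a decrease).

-€77 billion

ECB balance sheet:
  Assets:      Securities −€9B, Loans to banks −€68B
  Liabilities: Bank reserves −€96B, Currency in circulation +€19B
Monetary base = currency + reserves: +€19B + (−€96B) = -€77 billion.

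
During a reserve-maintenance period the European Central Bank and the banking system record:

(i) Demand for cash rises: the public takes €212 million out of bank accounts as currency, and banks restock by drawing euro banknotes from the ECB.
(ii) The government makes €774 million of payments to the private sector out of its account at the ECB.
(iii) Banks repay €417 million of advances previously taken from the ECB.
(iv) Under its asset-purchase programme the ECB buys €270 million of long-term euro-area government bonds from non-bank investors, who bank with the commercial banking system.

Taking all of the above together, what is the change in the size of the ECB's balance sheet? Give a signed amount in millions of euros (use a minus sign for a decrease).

Currency withdrawal €212 million: only the composition of liabilities changes → 0.
Government spending €774 million: only the composition of liabilities changes → 0.
Discount-window repayment €417 million: an ECB asset is shed → −€417M.
Asset purchase (from non-banks) €270 million: an ECB asset is acquired → +€270M.
Net: 0 + 0 − 417 + 270 = -€147 million.

-€147 million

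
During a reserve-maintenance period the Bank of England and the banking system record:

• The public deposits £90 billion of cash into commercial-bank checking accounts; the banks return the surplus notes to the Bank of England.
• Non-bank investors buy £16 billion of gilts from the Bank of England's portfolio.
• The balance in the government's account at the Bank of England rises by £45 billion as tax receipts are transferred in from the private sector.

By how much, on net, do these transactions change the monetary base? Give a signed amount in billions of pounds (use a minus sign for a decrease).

Currency deposit £90 billion: just a shift between currency and reserves — both are base money → 0.
Asset sale (to non-banks) £16 billion: Bank of England balance sheet contracts → −£16B.
Government account inflow £45 billion: reserves shift to a non-base liability → −£45B.
Net: 0 − 16 − 45 = -£61 billion.

-£61 billion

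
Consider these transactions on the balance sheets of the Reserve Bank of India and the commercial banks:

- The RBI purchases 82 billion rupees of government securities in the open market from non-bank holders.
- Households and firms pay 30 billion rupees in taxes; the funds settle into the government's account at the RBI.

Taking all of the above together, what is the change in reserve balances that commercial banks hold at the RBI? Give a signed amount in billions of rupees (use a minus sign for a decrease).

+52 billion

RBI balance sheet:
  Assets:      Securities +82B
  Liabilities: Bank reserves +52B, Government deposits +30B
Commercial banking system:
  Assets:      Reserves at CB +52B
  Liabilities: Checkable deposits +52B
So the change in reserve balances that commercial banks hold at the RBI is +52 billion.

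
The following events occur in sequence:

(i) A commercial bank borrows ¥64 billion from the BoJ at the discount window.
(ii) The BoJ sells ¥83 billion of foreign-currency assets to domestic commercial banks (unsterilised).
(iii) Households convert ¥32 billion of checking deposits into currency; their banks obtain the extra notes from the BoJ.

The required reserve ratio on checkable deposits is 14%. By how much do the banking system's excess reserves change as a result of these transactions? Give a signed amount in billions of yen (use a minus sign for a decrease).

-¥46.52 billion

Discount-window loan ¥64 billion: reserves +¥64B, deposits 0.
FX sale ¥83 billion: reserves −¥83B, deposits 0.
Currency withdrawal ¥32 billion: reserves −¥32B, deposits −¥32B.
Totals: Δreserves = −¥51B, Δdeposits = −¥32B.
Δrequired reserves = 14% × −¥32B = −¥4.48B.
Δexcess reserves = Δreserves − Δrequired = −¥51B − (−¥4.48B) = -¥46.52 billion.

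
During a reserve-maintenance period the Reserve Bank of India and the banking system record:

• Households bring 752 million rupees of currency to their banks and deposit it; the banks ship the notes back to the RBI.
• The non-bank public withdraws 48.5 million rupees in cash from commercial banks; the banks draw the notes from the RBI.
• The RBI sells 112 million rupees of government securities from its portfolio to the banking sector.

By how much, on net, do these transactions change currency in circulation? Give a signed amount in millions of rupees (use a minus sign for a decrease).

Currency deposit 752 million rupees: notes return to the central bank → −752M.
Currency withdrawal 48.5 million rupees: notes leave the central bank → +48.5M.
OMO sale (to banks) 112 million rupees: no currency enters or leaves circulation → 0.
Net: −752 + 48.5 + 0 = -703.5 million.

-703.5 million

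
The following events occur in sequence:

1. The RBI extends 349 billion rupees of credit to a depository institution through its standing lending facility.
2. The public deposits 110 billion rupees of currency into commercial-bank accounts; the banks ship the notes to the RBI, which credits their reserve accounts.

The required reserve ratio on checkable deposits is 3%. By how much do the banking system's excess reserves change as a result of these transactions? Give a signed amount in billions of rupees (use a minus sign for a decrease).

+455.7 billion

Discount-window loan 349 billion rupees: reserves +349B, deposits 0.
Currency deposit 110 billion rupees: reserves +110B, deposits +110B.
Totals: Δreserves = +459B, Δdeposits = +110B.
Δrequired reserves = 3% × +110B = +3.3B.
Δexcess reserves = Δreserves − Δrequired = +459B − (+3.3B) = +455.7 billion.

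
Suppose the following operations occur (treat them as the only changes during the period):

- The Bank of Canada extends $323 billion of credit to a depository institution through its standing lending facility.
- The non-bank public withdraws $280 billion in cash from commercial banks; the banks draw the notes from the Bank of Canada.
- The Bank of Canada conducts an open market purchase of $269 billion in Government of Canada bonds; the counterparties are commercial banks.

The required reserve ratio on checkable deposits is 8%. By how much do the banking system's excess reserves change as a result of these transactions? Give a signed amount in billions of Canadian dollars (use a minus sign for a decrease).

Discount-window loan $323 billion: reserves +$323B, deposits 0.
Currency withdrawal $280 billion: reserves −$280B, deposits −$280B.
OMO purchase (from banks) $269 billion: reserves +$269B, deposits 0.
Totals: Δreserves = +$312B, Δdeposits = −$280B.
Δrequired reserves = 8% × −$280B = −$22.4B.
Δexcess reserves = Δreserves − Δrequired = +$312B − (−$22.4B) = +$334.4 billion.

+$334.4 billion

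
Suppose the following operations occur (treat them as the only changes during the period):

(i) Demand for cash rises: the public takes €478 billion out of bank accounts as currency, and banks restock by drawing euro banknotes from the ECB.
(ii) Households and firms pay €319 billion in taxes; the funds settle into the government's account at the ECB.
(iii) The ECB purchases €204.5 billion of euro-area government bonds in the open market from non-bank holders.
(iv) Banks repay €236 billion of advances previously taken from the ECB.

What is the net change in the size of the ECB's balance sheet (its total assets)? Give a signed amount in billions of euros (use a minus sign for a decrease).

ECB balance sheet:
  Assets:      Securities +€204.5B, Loans to banks −€236B
  Liabilities: Bank reserves −€828.5B, Currency in circulation +€478B, Government deposits +€319B
Change in total ECB assets = -€31.5 billion.

-€31.5 billion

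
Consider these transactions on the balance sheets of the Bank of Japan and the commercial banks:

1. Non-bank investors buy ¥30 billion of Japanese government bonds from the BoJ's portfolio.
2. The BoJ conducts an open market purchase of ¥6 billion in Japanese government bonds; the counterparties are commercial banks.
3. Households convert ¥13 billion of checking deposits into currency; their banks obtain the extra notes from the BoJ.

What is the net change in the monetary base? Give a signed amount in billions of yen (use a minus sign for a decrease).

-¥24 billion

Asset sale (to non-banks) ¥30 billion: BoJ balance sheet contracts → −¥30B.
OMO purchase (from banks) ¥6 billion: BoJ balance sheet expands → +¥6B.
Currency withdrawal ¥13 billion: just a shift between currency and reserves — both are base money → 0.
Net: −30 + 6 + 0 = -¥24 billion.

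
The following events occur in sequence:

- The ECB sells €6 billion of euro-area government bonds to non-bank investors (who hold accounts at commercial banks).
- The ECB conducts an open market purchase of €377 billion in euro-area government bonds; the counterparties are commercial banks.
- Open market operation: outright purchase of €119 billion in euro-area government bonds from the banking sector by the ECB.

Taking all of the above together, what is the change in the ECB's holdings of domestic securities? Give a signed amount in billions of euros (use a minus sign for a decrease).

+€490 billion

ECB balance sheet:
  Assets:      Securities +€490B
  Liabilities: Bank reserves +€490B
Commercial banking system:
  Assets:      Reserves at CB +€490B, Securities −€496B
  Liabilities: Checkable deposits −€6B
So the change in the ECB's holdings of domestic securities is +€490 billion.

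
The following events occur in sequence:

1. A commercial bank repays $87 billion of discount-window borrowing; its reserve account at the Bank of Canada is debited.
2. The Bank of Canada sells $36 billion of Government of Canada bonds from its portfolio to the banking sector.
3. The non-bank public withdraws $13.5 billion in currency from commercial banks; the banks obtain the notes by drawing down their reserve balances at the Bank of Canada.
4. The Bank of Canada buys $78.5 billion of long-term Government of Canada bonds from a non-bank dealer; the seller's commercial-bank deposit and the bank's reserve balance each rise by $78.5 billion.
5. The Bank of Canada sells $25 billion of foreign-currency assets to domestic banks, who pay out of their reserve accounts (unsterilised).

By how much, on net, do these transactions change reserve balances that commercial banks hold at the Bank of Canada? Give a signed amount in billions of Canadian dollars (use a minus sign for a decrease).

Discount-window repayment $87 billion: repayment is debited from reserves → −$87B.
OMO sale (to banks) $36 billion: the buying banks pay out of their reserve balances → −$36B.
Currency withdrawal $13.5 billion: banks swap reserves for currency → −$13.5B.
Asset purchase (from non-banks) $78.5 billion: the Bank of Canada pays by crediting reserve accounts → +$78.5B.
FX sale $25 billion: the buying banks pay out of their reserve balances → −$25B.
Net: −87 − 36 − 13.5 + 78.5 − 25 = -$83 billion.

-$83 billion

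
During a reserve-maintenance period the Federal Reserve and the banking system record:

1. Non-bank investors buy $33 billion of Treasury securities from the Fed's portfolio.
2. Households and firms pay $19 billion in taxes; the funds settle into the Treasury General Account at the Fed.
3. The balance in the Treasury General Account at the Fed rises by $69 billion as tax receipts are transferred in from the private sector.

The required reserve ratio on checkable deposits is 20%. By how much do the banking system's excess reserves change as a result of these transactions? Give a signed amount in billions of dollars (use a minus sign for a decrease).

-$96.8 billion

Asset sale (to non-banks) $33 billion: reserves −$33B, deposits −$33B.
Government account inflow $19 billion: reserves −$19B, deposits −$19B.
Government account inflow $69 billion: reserves −$69B, deposits −$69B.
Totals: Δreserves = −$121B, Δdeposits = −$121B.
Δrequired reserves = 20% × −$121B = −$24.2B.
Δexcess reserves = Δreserves − Δrequired = −$121B − (−$24.2B) = -$96.8 billion.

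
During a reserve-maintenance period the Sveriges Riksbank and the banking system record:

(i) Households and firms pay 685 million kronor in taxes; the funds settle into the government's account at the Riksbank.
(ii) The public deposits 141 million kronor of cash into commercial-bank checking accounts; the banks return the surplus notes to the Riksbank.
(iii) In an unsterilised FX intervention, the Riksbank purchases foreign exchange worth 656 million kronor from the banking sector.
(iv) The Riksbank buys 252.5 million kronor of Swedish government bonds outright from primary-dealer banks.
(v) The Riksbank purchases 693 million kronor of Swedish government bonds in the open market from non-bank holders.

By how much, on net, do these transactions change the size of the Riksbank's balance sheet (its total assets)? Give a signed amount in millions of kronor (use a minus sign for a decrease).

Government account inflow 685 million kronor: only the composition of liabilities changes → 0.
Currency deposit 141 million kronor: only the composition of liabilities changes → 0.
FX purchase 656 million kronor: a Riksbank asset is acquired → +656M.
OMO purchase (from banks) 252.5 million kronor: a Riksbank asset is acquired → +252.5M.
Asset purchase (from non-banks) 693 million kronor: a Riksbank asset is acquired → +693M.
Net: 0 + 0 + 656 + 252.5 + 693 = +1601.5 million.

+1601.5 million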